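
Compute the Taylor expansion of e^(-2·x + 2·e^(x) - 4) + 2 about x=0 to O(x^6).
7·x^5·e^(-2)/20 + 7·x^4·e^(-2)/12 + x^3·e^(-2)/3 + x^2·e^(-2) + e^(-2) + 2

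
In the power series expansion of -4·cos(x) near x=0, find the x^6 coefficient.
Expand to order 6: -4·cos(x) = x^6/180 - x^4/6 + 2·x^2 - 4 + O(x^7).
The coefficient of x^6 is 1/180.

Final answer: 1/180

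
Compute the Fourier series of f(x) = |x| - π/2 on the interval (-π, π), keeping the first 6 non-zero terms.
-4·cos(x)/π - 4·cos(3·x)/(9·π) - 4·cos(5·x)/(25·π) - 4·cos(7·x)/(49·π) - 4·cos(9·x)/(81·π) - 4·cos(11·x)/(121·π)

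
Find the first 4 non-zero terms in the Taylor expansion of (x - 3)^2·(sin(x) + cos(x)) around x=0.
5·x^3/2 - 19·x^2/2 + 3·x + 9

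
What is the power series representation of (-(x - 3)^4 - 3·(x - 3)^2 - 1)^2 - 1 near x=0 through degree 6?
258·x^6 - 1620·x^5 + 6491·x^4 - 16980·x^3 + 28302·x^2 - 27468·x + 11880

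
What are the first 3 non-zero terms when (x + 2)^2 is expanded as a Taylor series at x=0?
x^2 + 4·x + 4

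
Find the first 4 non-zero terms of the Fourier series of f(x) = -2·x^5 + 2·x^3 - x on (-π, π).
(-506 - 4·π^4 + 84·π^2)·sin(x) + (-12·π^2 + 19 + 2·π^4)·sin(2·x) + (-4·π^4/3 - 286/81 + 116·π^2/27)·sin(3·x) + (-9·π^2/4 + 43/32 + π^4)·sin(4·x)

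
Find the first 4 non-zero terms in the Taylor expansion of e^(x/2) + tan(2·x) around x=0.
43·x^3/16 + x^2/8 + 5·x/2 + 1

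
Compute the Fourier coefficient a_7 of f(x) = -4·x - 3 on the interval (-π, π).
a_7 = (1/π) ∫_{-π}^{π} f(x)·cos(7x) dx.
Evaluate the integral (use parity and integration by parts as needed): a_7 = 0.

Final answer: 0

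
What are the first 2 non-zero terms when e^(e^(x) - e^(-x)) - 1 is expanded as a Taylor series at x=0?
2·x^2 + 2·x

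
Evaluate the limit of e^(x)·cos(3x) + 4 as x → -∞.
Evaluate the dominant behaviour as x → -∞; each term tends to a finite value or vanishes.
Limit = 4.

Final answer: 4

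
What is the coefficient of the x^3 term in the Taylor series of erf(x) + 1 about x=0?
Expand to order 3: erf(x) + 1 = -2·x^3/(3·√(π)) + 2·x/√(π) + 1 + O(x^4).
The coefficient of x^3 is -2/(3·√(π)).

Final answer: -2/(3·√(π))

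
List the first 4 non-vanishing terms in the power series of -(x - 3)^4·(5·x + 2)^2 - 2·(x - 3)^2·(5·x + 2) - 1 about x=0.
1658·x^3 - 25·x^2 - 1254·x - 361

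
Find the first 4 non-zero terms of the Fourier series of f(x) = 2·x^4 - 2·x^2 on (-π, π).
(104 - 16·π^2)·cos(x) + (-8 + 4·π^2)·cos(2·x) + (56/27 - 16·π^2/9)·cos(3·x) - 2·π^2/3 + 2·π^4/5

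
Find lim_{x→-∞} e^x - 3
Evaluate the dominant behaviour as x → -∞; each term tends to a finite value or vanishes.
Limit = -3.

Final answer: -3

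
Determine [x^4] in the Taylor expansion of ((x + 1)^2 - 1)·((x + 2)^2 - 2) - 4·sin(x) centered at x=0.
Expand to order 4: ((x + 1)^2 - 1)·((x + 2)^2 - 2) - 4·sin(x) = x^4 + 20·x^3/3 + 10·x^2 + O(x^5).
The coefficient of x^4 is 1.

Final answer: 1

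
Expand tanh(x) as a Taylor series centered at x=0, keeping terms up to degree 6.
2·x^5/15 - x^3/3 + x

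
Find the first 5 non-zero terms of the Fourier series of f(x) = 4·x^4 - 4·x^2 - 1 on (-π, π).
(208 - 32·π^2)·cos(x) + (-16 + 8·π^2)·cos(2·x) + (112/27 - 32·π^2/9)·cos(3·x) + (-7/4 + 2·π^2)·cos(4·x) - 4·π^2/3 - 1 + 4·π^4/5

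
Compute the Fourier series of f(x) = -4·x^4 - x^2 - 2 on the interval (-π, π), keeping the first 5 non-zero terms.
(-188 + 32·π^2)·cos(x) + (11 - 8·π^2)·cos(2·x) + (-52/27 + 32·π^2/9)·cos(3·x) + (1/2 - 2·π^2)·cos(4·x) - 4·π^4/5 - π^2/3 - 2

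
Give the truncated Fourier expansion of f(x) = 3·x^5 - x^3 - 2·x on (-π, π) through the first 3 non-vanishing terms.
(-122·π^2 + 6·π^4 + 728)·sin(x) + (-3·π^4 - 22 + 16·π^2)·sin(2·x) + (-46·π^2/9 + 56/27 + 2·π^4)·sin(3·x)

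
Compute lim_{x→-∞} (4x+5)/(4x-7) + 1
Evaluate the dominant behaviour as x → -∞; each term tends to a finite value or vanishes.
Limit = 2.

Final answer: 2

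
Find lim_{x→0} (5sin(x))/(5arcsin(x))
Both numerator and denominator → 0 as x → 0; this is a 0/0 indeterminate form.
Expand each to leading order near x = 0: numerator ~ 5·x, denominator ~ 5·x.
The limit of the ratio is 1.

Final answer: 1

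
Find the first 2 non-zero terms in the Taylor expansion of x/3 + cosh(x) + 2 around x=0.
x/3 + 3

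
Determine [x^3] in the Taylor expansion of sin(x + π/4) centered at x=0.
Expand to order 3: sin(x + π/4) = -√(2)·x^3/12 - √(2)·x^2/4 + √(2)·x/2 + √(2)/2 + O(x^4).
The coefficient of x^3 is -√(2)/12.

Final answer: -√(2)/12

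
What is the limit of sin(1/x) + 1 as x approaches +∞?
Evaluate the dominant behaviour as x → +∞; each term tends to a finite value or vanishes.
Limit = 1.

Final answer: 1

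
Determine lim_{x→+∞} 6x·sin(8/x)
As x → +∞: let u = 8/x → 0⁺; then 6·x·sin(8/x) = 6·8·sin(u)/u → 6·8·1 = 48.
Limit = 48.

Final answer: 48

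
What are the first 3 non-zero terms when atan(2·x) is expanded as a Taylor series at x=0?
32·x^5/5 - 8·x^3/3 + 2·x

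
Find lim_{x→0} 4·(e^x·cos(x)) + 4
Direct substitution at x = 0 gives 8.

Final answer: 8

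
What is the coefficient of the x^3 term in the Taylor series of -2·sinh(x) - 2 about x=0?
Expand to order 3: -2·sinh(x) - 2 = -x^3/3 - 2·x - 2 + O(x^4).
The coefficient of x^3 is -1/3.

Final answer: -1/3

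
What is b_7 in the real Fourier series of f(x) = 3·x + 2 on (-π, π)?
b_7 = (1/π) ∫_{-π}^{π} f(x)·sin(7x) dx.
Evaluate the integral (use parity and integration by parts as needed): b_7 = 6/7.

Final answer: 6/7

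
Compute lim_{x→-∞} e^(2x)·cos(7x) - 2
Evaluate the dominant behaviour as x → -∞; each term tends to a finite value or vanishes.
Limit = -2.

Final answer: -2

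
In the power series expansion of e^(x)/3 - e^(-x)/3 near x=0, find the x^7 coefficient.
Expand to order 7: e^(x)/3 - e^(-x)/3 = x^7/7560 + x^5/180 + x^3/9 + 2·x/3 + O(x^8).
The coefficient of x^7 is 1/7560.

Final answer: 1/7560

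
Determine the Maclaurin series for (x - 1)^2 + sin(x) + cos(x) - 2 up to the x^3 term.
-x^3/6 + x^2/2 - x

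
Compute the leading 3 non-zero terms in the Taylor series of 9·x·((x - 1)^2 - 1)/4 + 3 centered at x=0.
9·x^3/4 - 9·x^2/2 + 3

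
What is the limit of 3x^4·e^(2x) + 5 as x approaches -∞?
The product is a 0·∞ indeterminate form at x → -∞.
Rewrite the product as 3x^4 / e^(-2x) (an ∞/∞ form) and apply L'Hôpital, or use the standard hierarchy e^(2|x|) ≫ |x^4| as x → -∞.
The indeterminate product → 0, so the limit = 5.

Final answer: 5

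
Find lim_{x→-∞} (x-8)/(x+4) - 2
Evaluate the dominant behaviour as x → -∞; each term tends to a finite value or vanishes.
Limit = -1.

Final answer: -1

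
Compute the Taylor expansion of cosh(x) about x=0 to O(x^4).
x^2/2 + 1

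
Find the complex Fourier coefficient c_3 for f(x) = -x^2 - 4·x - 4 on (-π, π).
Compute the real Fourier coefficients first: a_3 = 4/9, b_3 = -8/3.
Then c_3 = (a_3 − i·b_3)/2 = 2/9 + 4·i/3.

Final answer: 2/9 + 4·i/3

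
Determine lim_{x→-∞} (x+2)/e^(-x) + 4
The quotient is an ∞/∞ indeterminate form as x → -∞.
Compare growth rates of the dominant terms (exponentials ≫ polynomials ≫ logarithms), or apply L'Hôpital's rule; the quotient → 0.
Adding the constant: 0 + 4 = 4. Limit = 4.

Final answer: 4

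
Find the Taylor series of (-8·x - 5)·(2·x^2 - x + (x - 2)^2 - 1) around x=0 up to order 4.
-24·x^3 + 25·x^2 + x - 15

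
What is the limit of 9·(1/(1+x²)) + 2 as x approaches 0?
Direct substitution at x = 0 gives 11.

Final answer: 11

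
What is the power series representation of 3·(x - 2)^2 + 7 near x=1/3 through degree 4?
46/3 - 10·(x - 1/3) + 3·(x - 1/3)^2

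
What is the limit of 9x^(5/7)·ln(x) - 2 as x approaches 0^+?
The product is a 0·∞ indeterminate form at x → 0⁺.
Rewrite the product as 9·ln(x) / x^(-5/7) and apply L'Hôpital, or use the standard hierarchy x^(-5/7) ≫ |ln x| as x → 0⁺.
The indeterminate product → 0, so the limit = -2.

Final answer: -2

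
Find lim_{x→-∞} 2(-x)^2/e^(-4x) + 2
The quotient is an ∞/∞ indeterminate form as x → -∞.
Compare growth rates of the dominant terms (exponentials ≫ polynomials ≫ logarithms), or apply L'Hôpital's rule; the quotient → 0.
Adding the constant: 0 + 2 = 2. Limit = 2.

Final answer: 2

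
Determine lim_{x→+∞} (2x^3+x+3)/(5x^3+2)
This is an ∞/∞ indeterminate form as x → +∞.
Divide numerator and denominator by x^3 and let the lower-order terms vanish; the leading terms give 2/5.
Limit = 2/5.

Final answer: 2/5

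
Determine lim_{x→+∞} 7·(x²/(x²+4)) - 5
Evaluate the dominant behaviour as x → +∞; each term tends to a finite value or vanishes.
Limit = 2.

Final answer: 2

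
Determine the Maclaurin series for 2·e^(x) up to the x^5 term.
x^5/60 + x^4/12 + x^3/3 + x^2 + 2·x + 2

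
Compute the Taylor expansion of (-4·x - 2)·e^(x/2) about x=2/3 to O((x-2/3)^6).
-14·e^(1/3)/3 - 19·e^(1/3)·(x - 2/3)/3 - 31·e^(1/3)·(x - 2/3)^2/12 - 43·e^(1/3)·(x - 2/3)^3/72 - 55·e^(1/3)·(x - 2/3)^4/576 - 67·e^(1/3)·(x - 2/3)^5/5760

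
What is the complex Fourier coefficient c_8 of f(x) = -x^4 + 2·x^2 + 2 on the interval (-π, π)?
Compute the real Fourier coefficients first: a_8 = 35/256 - π^2/8, b_8 = 0.
Then c_8 = (a_8 − i·b_8)/2 = 35/512 - π^2/16.

Final answer: 35/512 - π^2/16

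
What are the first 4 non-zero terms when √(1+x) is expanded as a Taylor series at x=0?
x^3/16 - x^2/8 + x/2 + 1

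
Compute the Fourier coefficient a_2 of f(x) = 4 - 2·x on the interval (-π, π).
a_2 = (1/π) ∫_{-π}^{π} f(x)·cos(2x) dx.
Evaluate the integral (use parity and integration by parts as needed): a_2 = 0.

Final answer: 0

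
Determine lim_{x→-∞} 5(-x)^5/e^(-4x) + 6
The quotient is an ∞/∞ indeterminate form as x → -∞.
Compare growth rates of the dominant terms (exponentials ≫ polynomials ≫ logarithms), or apply L'Hôpital's rule; the quotient → 0.
Adding the constant: 0 + 6 = 6. Limit = 6.

Final answer: 6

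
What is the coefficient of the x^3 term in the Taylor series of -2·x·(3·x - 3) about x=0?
Expand to order 3: -2·x·(3·x - 3) = -6·x^2 + 6·x + O(x^4).
The coefficient of x^3 is 0.

Final answer: 0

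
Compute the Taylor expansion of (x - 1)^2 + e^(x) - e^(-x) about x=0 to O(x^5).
x^3/3 + x^2 + 1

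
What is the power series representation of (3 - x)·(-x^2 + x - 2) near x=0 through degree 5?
x^3 - 4·x^2 + 5·x - 6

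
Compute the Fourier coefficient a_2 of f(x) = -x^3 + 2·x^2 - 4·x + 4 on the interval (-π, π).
a_2 = (1/π) ∫_{-π}^{π} f(x)·cos(2x) dx.
Evaluate the integral (use parity and integration by parts as needed): a_2 = 2.

Final answer: 2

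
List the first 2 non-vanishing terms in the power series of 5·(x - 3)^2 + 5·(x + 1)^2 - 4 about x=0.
46 - 20·x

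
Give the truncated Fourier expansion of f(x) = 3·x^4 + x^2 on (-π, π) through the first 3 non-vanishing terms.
(140 - 24·π^2)·cos(x) + (-8 + 6·π^2)·cos(2·x) + π^2/3 + 3·π^4/5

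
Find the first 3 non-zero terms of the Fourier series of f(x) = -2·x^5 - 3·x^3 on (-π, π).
(-444 - 4·π^4 + 74·π^2)·sin(x) + (-7·π^2 + 21/2 + 2·π^4)·sin(2·x) + (-4·π^4/3 - 52/81 + 26·π^2/27)·sin(3·x)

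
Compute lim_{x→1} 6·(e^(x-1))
Direct substitution at x = 1 gives 6.

Final answer: 6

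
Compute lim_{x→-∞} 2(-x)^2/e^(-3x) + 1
The quotient is an ∞/∞ indeterminate form as x → -∞.
Compare growth rates of the dominant terms (exponentials ≫ polynomials ≫ logarithms), or apply L'Hôpital's rule; the quotient → 0.
Adding the constant: 0 + 1 = 1. Limit = 1.

Final answer: 1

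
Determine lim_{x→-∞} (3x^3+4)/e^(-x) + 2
The quotient is an ∞/∞ indeterminate form as x → -∞.
Compare growth rates of the dominant terms (exponentials ≫ polynomials ≫ logarithms), or apply L'Hôpital's rule; the quotient → 0.
Adding the constant: 0 + 2 = 2. Limit = 2.

Final answer: 2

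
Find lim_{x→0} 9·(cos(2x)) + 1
Direct substitution at x = 0 gives 10.

Final answer: 10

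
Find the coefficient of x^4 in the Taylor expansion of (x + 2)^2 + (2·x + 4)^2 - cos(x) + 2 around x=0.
Expand to order 4: (x + 2)^2 + (2·x + 4)^2 - cos(x) + 2 = -x^4/24 + 11·x^2/2 + 20·x + 21 + O(x^5).
The coefficient of x^4 is -1/24.

Final answer: -1/24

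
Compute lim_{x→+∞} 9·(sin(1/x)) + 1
Evaluate the dominant behaviour as x → +∞; each term tends to a finite value or vanishes.
Limit = 1.

Final answer: 1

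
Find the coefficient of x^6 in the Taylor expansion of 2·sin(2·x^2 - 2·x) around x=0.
Expand to order 6: 2·sin(2·x^2 - 2·x) = 112·x^5/15 - 8·x^4 + 8·x^3/3 + 4·x^2 - 4·x + O(x^7).
The coefficient of x^6 is 0.

Final answer: 0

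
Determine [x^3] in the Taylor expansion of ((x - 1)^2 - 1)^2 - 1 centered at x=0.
Expand to order 3: ((x - 1)^2 - 1)^2 - 1 = -4·x^3 + 4·x^2 - 1 + O(x^4).
The coefficient of x^3 is -4.

Final answer: -4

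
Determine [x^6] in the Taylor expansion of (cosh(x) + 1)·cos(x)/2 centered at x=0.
Expand to order 6: (cosh(x) + 1)·cos(x)/2 = -x^6/1440 - x^4/16 - x^2/4 + 1 + O(x^7).
The coefficient of x^6 is -1/1440.

Final answer: -1/1440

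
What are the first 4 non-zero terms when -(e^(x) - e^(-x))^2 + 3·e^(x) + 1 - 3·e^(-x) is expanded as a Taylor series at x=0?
x^3 - 4·x^2 + 6·x + 1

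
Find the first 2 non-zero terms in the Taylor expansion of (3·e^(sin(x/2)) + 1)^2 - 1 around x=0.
12·x + 15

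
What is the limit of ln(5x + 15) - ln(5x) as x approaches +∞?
This is an ∞ − ∞ indeterminate form.
Combine the logarithms: ln(5x+15) − ln(5x) = ln((5x+15)/(5x)) = ln(1 + 15/(5x)) → ln(1) = 0.
Limit = 0.

Final answer: 0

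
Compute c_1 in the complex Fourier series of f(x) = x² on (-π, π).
Compute the real Fourier coefficients first: a_1 = -4, b_1 = 0.
Then c_1 = (a_1 − i·b_1)/2 = -2.

Final answer: -2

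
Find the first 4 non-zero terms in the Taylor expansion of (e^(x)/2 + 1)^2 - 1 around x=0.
x^3/2 + x^2 + 3·x/2 + 5/4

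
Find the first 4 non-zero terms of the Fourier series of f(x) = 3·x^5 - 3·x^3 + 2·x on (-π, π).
(-126·π^2 + 6·π^4 + 760)·sin(x) + (-3·π^4 - 29 + 18·π^2)·sin(2·x) + (-58·π^2/9 + 152/27 + 2·π^4)·sin(3·x) + (-3·π^4/2 - 145/64 + 27·π^2/8)·sin(4·x)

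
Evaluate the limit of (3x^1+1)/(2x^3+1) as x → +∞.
This is an ∞/∞ indeterminate form as x → +∞.
Divide numerator and denominator by x^3 and let the lower-order terms vanish; the numerator's degree 1 is below the denominator's degree 3, so the quotient → 0.
Limit = 0.

Final answer: 0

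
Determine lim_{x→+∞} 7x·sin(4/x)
As x → +∞: let u = 4/x → 0⁺; then 7·x·sin(4/x) = 7·4·sin(u)/u → 7·4·1 = 28.
Limit = 28.

Final answer: 28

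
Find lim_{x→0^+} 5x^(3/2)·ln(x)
This is a 0·∞ indeterminate form at x → 0⁺.
Rewrite the product as 5·ln(x) / x^(-3/2) and apply L'Hôpital, or use the standard hierarchy x^(-3/2) ≫ |ln x| as x → 0⁺.
The indeterminate product → 0, so the limit = 0.

Final answer: 0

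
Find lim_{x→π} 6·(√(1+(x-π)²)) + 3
Direct substitution at x = π gives 9.

Final answer: 9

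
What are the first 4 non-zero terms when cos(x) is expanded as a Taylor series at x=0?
-x^6/720 + x^4/24 - x^2/2 + 1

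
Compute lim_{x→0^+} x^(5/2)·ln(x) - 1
The product is a 0·∞ indeterminate form at x → 0⁺.
Rewrite the product as ln(x) / x^(-5/2) and apply L'Hôpital, or use the standard hierarchy x^(-5/2) ≫ |ln x| as x → 0⁺.
The indeterminate product → 0, so the limit = -1.

Final answer: -1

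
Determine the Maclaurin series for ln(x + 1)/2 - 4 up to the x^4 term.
-x^4/8 + x^3/6 - x^2/4 + x/2 - 4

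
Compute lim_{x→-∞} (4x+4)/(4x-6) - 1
Evaluate the dominant behaviour as x → -∞; each term tends to a finite value or vanishes.
Limit = 0.

Final answer: 0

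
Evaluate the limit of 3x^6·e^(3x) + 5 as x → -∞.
The product is a 0·∞ indeterminate form at x → -∞.
Rewrite the product as 3x^6 / e^(-3x) (an ∞/∞ form) and apply L'Hôpital, or use the standard hierarchy e^(3|x|) ≫ |x^6| as x → -∞.
The indeterminate product → 0, so the limit = 5.

Final answer: 5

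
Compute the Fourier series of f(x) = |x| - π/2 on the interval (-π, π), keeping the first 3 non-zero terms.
-4·cos(x)/π - 4·cos(3·x)/(9·π) - 4·cos(5·x)/(25·π)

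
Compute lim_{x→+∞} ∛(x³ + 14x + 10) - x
This is an ∞ − ∞ indeterminate form.
Multiply by (A² + AB + B²)/(A² + AB + B²) where A = ∛(x³+14x + 10), B = x to use A³ − B³ = (A−B)(A²+AB+B²); the x³ terms cancel, leaving (14x + 10)/(A²+AB+B²) with denominator ~ 3x², so the limit is 0.
Limit = 0.

Final answer: 0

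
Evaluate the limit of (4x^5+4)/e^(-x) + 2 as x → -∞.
The quotient is an ∞/∞ indeterminate form as x → -∞.
Compare growth rates of the dominant terms (exponentials ≫ polynomials ≫ logarithms), or apply L'Hôpital's rule; the quotient → 0.
Adding the constant: 0 + 2 = 2. Limit = 2.

Final answer: 2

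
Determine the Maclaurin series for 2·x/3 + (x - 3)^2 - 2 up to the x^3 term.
x^2 - 16·x/3 + 7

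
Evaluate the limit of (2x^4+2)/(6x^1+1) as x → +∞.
This is an ∞/∞ indeterminate form as x → +∞.
Divide numerator and denominator by x^4 and let the lower-order terms vanish; the numerator's degree 4 exceeds the denominator's degree 1, so the quotient diverges.
Limit = ∞.

Final answer: ∞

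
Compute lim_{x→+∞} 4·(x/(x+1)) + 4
Evaluate the dominant behaviour as x → +∞; each term tends to a finite value or vanishes.
Limit = 8.

Final answer: 8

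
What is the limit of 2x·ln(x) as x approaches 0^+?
This is a 0·∞ indeterminate form at x → 0⁺.
Rewrite the product as 2·ln(x) / x^(-1) and apply L'Hôpital, or use the standard hierarchy x^(-1) ≫ |ln x| as x → 0⁺.
The indeterminate product → 0, so the limit = 0.

Final answer: 0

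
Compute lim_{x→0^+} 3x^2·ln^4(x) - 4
The product is a 0·∞ indeterminate form at x → 0⁺.
Rewrite the product as 3·ln^4(x) / x^(-2) and apply L'Hôpital, or use the standard hierarchy x^(-2) ≫ |ln x|^4 as x → 0⁺.
The indeterminate product → 0, so the limit = -4.

Final answer: -4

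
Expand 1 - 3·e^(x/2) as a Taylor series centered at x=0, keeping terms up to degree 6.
-x^6/15360 - x^5/1280 - x^4/128 - x^3/16 - 3·x^2/8 - 3·x/2 - 2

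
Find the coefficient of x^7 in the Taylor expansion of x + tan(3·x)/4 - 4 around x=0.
Expand to order 7: x + tan(3·x)/4 - 4 = 4131·x^7/140 + 81·x^5/10 + 9·x^3/4 + 7·x/4 - 4 + O(x^8).
The coefficient of x^7 is 4131/140.

Final answer: 4131/140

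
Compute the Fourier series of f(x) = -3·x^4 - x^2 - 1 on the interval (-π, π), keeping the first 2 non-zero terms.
(-140 + 24·π^2)·cos(x) - 3·π^4/5 - π^2/3 - 1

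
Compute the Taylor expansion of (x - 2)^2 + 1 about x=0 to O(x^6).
x^2 - 4·x + 5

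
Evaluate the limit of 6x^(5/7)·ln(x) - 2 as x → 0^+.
The product is a 0·∞ indeterminate form at x → 0⁺.
Rewrite the product as 6·ln(x) / x^(-5/7) and apply L'Hôpital, or use the standard hierarchy x^(-5/7) ≫ |ln x| as x → 0⁺.
The indeterminate product → 0, so the limit = -2.

Final answer: -2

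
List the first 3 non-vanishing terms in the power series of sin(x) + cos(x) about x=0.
-x^2/2 + x + 1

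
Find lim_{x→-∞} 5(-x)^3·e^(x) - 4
The product is a 0·∞ indeterminate form at x → -∞.
Rewrite the product as 5(-x)^3 / e^(-x) (an ∞/∞ form) and apply L'Hôpital, or use the standard hierarchy e^(|x|) ≫ |(-x)^3| as x → -∞.
The indeterminate product → 0, so the limit = -4.

Final answer: -4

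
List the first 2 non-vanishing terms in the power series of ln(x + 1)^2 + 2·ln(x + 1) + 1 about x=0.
2·x + 1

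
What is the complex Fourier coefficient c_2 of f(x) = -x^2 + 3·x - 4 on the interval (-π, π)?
Compute the real Fourier coefficients first: a_2 = -1, b_2 = -3.
Then c_2 = (a_2 − i·b_2)/2 = -1/2 + 3·i/2.

Final answer: -1/2 + 3·i/2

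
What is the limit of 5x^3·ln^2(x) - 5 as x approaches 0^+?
The product is a 0·∞ indeterminate form at x → 0⁺.
Rewrite the product as 5·ln^2(x) / x^(-3) and apply L'Hôpital, or use the standard hierarchy x^(-3) ≫ |ln x|^2 as x → 0⁺.
The indeterminate product → 0, so the limit = -5.

Final answer: -5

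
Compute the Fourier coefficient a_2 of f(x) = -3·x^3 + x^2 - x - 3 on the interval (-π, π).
a_2 = (1/π) ∫_{-π}^{π} f(x)·cos(2x) dx.
Evaluate the integral (use parity and integration by parts as needed): a_2 = 1.

Final answer: 1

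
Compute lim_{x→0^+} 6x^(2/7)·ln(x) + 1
The product is a 0·∞ indeterminate form at x → 0⁺.
Rewrite the product as 6·ln(x) / x^(-2/7) and apply L'Hôpital, or use the standard hierarchy x^(-2/7) ≫ |ln x| as x → 0⁺.
The indeterminate product → 0, so the limit = 1.

Final answer: 1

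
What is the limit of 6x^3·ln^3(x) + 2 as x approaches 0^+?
The product is a 0·∞ indeterminate form at x → 0⁺.
Rewrite the product as 6·ln^3(x) / x^(-3) and apply L'Hôpital, or use the standard hierarchy x^(-3) ≫ |ln x|^3 as x → 0⁺.
The indeterminate product → 0, so the limit = 2.

Final answer: 2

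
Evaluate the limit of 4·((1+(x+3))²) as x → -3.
Direct substitution at x = -3 gives 4.

Final answer: 4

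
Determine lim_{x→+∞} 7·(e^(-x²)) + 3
Evaluate the dominant behaviour as x → +∞; each term tends to a finite value or vanishes.
Limit = 3.

Final answer: 3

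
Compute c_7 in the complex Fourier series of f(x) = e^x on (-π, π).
Compute the real Fourier coefficients first: a_7 = (1 - e^(2·π))·e^(-π)/(50·π), b_7 = (-7 + 7·e^(2·π))·e^(-π)/(50·π).
Then c_7 = (a_7 − i·b_7)/2 = -e^(π)/(100·π) + e^(-π)/(100·π) - 7·i·e^(π)/(100·π) + 7·i·e^(-π)/(100·π).

Final answer: -e^(π)/(100·π) + e^(-π)/(100·π) - 7·i·e^(π)/(100·π) + 7·i·e^(-π)/(100·π)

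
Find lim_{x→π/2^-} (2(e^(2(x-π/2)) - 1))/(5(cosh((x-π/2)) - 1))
Both numerator and denominator → 0 as x → π/2^-; this is a 0/0 indeterminate form.
Expand each to leading order near x = π/2: numerator ~ 4·(x - π/2), denominator ~ 5·(x - π/2)^2/2.
The limit of the ratio is -∞.

Final answer: -∞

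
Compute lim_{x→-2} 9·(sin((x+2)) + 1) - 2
Direct substitution at x = -2 gives 7.

Final answer: 7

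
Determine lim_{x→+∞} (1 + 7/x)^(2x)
As x → +∞: write (1 + 7/x)^(2x) = ((1 + 7/x)^x)^2 → (e^7)^2 = e^14.
Limit = e^(14).

Final answer: e^(14)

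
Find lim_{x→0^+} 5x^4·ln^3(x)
This is a 0·∞ indeterminate form at x → 0⁺.
Rewrite the product as 5·ln^3(x) / x^(-4) and apply L'Hôpital, or use the standard hierarchy x^(-4) ≫ |ln x|^3 as x → 0⁺.
The indeterminate product → 0, so the limit = 0.

Final answer: 0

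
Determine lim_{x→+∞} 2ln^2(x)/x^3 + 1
The quotient is an ∞/∞ indeterminate form as x → +∞.
The polynomial denominator x^3 dominates the logarithmic numerator (any positive power of x ≫ ln^2(x) as x → ∞), so the quotient → 0.
Adding the constant: 0 + 1 = 1. Limit = 1.

Final answer: 1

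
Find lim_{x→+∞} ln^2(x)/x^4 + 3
The quotient is an ∞/∞ indeterminate form as x → +∞.
The polynomial denominator x^4 dominates the logarithmic numerator (any positive power of x ≫ ln^2(x) as x → ∞), so the quotient → 0.
Adding the constant: 0 + 3 = 3. Limit = 3.

Final answer: 3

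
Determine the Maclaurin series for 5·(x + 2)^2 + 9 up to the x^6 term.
5·x^2 + 20·x + 29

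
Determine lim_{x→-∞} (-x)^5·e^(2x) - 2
The product is a 0·∞ indeterminate form at x → -∞.
Rewrite the product as (-x)^5 / e^(-2x) (an ∞/∞ form) and apply L'Hôpital, or use the standard hierarchy e^(2|x|) ≫ |(-x)^5| as x → -∞.
The indeterminate product → 0, so the limit = -2.

Final answer: -2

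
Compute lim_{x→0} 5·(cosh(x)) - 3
Direct substitution at x = 0 gives 2.

Final answer: 2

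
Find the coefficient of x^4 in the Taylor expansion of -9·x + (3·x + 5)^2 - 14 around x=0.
Expand to order 4: -9·x + (3·x + 5)^2 - 14 = 9·x^2 + 21·x + 11 + O(x^5).
The coefficient of x^4 is 0.

Final answer: 0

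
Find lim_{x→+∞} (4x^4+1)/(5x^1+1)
This is an ∞/∞ indeterminate form as x → +∞.
Divide numerator and denominator by x^4 and let the lower-order terms vanish; the numerator's degree 4 exceeds the denominator's degree 1, so the quotient diverges.
Limit = ∞.

Final answer: ∞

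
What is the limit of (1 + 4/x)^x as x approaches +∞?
As x → +∞: this is the defining limit (1 + 4/x)^x → e^4.
Limit = e^(4).

Final answer: e^(4)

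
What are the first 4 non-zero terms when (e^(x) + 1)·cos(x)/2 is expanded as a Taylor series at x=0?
-x^3/6 - x^2/4 + x/2 + 1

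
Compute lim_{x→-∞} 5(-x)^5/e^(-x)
This is an ∞/∞ indeterminate form as x → -∞.
Compare growth rates of the dominant terms (exponentials ≫ polynomials ≫ logarithms), or apply L'Hôpital's rule; the quotient → 0.
Limit = 0.

Final answer: 0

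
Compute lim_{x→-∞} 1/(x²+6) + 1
Evaluate the dominant behaviour as x → -∞; each term tends to a finite value or vanishes.
Limit = 1.

Final answer: 1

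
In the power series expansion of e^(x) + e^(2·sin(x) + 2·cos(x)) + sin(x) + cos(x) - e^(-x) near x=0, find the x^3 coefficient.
Expand to order 3: e^(x) + e^(2·sin(x) + 2·cos(x)) + sin(x) + cos(x) - e^(-x) = x^3·(1/6 - e^(2)) + x^2·(-1/2 + e^(2)) + x·(3 + 2·e^(2)) + 1 + e^(2) + O(x^4).
The coefficient of x^3 is 1/6 - e^(2).

Final answer: 1/6 - e^(2)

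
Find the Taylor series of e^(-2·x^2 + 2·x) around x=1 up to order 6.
1 - 2·(x - 1) + 8·(x - 1)^3/3 - 4·(x - 1)^4/3 - 8·(x - 1)^5/5 + 64·(x - 1)^6/45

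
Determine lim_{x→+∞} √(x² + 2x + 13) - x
This is an ∞ − ∞ indeterminate form.
Multiply and divide by the conjugate √(x²+2x + 13) + x; the x² terms cancel, leaving (2x + 13)/(√(x²+2x + 13)+x) → 2/2 = 1.
Limit = 1.

Final answer: 1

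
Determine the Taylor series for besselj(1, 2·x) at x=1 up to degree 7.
besselj(1, 2) + (-besselj(2, 2) + besselj(0, 2))·(x - 1) + (-3·besselj(1, 2)/2 + besselj(3, 2)/2)·(x - 1)^2 + (-besselj(0, 2)/2 - besselj(4, 2)/6 + 2·besselj(2, 2)/3)·(x - 1)^3 + (-5·besselj(3, 2)/24 + besselj(5, 2)/24 + 5·besselj(1, 2)/12)·(x - 1)^4 + (-besselj(2, 2)/8 - besselj(6, 2)/120 + besselj(4, 2)/20 + besselj(0, 2)/12)·(x - 1)^5 + (-7·besselj(1, 2)/144 - 7·besselj(5, 2)/720 + besselj(7, 2)/720 + 7·besselj(3, 2)/240)·(x - 1)^6 + (-besselj(0, 2)/144 - besselj(4, 2)/180 - besselj(8, 2)/5040 + besselj(6, 2)/630 + besselj(2, 2)/90)·(x - 1)^7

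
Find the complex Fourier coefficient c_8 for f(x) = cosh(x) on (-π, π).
Compute the real Fourier coefficients first: a_8 = 2·sinh(π)/(65·π), b_8 = 0.
Then c_8 = (a_8 − i·b_8)/2 = sinh(π)/(65·π).

Final answer: sinh(π)/(65·π)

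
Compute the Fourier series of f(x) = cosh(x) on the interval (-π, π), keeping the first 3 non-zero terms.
-cos(x)·sinh(π)/π + 2·cos(2·x)·sinh(π)/(5·π) + sinh(π)/π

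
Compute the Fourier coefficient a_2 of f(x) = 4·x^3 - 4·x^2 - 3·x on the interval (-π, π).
a_2 = (1/π) ∫_{-π}^{π} f(x)·cos(2x) dx.
Evaluate the integral (use parity and integration by parts as needed): a_2 = -4.

Final answer: -4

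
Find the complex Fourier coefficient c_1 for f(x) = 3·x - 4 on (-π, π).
Compute the real Fourier coefficients first: a_1 = 0, b_1 = 6.
Then c_1 = (a_1 − i·b_1)/2 = -3·i.

Final answer: -3·i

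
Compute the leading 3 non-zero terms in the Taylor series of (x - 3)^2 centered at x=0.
x^2 - 6·x + 9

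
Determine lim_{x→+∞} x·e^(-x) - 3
Evaluate the dominant behaviour as x → +∞; each term tends to a finite value or vanishes.
Limit = -3.

Final answer: -3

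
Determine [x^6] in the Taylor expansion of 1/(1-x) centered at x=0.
Expand to order 6: 1/(1-x) = x^6 + x^5 + x^4 + x^3 + x^2 + x + 1 + O(x^7).
The coefficient of x^6 is 1.

Final answer: 1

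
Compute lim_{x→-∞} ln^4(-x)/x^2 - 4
The quotient is an ∞/∞ indeterminate form as x → -∞.
Compare growth rates of the dominant terms (exponentials ≫ polynomials ≫ logarithms), or apply L'Hôpital's rule; the quotient → 0.
Adding the constant: 0 - 4 = -4. Limit = -4.

Final answer: -4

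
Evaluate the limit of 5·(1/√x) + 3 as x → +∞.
Evaluate the dominant behaviour as x → +∞; each term tends to a finite value or vanishes.
Limit = 3.

Final answer: 3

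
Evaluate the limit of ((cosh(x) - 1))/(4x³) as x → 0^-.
Both numerator and denominator → 0 as x → 0^-; this is a 0/0 indeterminate form.
Expand each to leading order near x = 0: numerator ~ x^2/2, denominator ~ 4·x^3.
The limit of the ratio is -∞.

Final answer: -∞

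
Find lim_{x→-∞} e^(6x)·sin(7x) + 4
Evaluate the dominant behaviour as x → -∞; each term tends to a finite value or vanishes.
Limit = 4.

Final answer: 4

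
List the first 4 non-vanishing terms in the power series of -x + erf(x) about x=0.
-x^7/(21·√(π)) + x^5/(5·√(π)) - 2·x^3/(3·√(π)) + x·(-1 + 2/√(π))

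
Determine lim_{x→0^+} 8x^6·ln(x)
This is a 0·∞ indeterminate form at x → 0⁺.
Rewrite the product as 8·ln(x) / x^(-6) and apply L'Hôpital, or use the standard hierarchy x^(-6) ≫ |ln x| as x → 0⁺.
The indeterminate product → 0, so the limit = 0.

Final answer: 0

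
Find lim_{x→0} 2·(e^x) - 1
Direct substitution at x = 0 gives 1.

Final answer: 1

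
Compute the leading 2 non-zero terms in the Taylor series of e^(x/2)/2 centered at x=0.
x/4 + 1/2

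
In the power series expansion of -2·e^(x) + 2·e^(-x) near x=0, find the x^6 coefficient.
Expand to order 6: -2·e^(x) + 2·e^(-x) = -x^5/30 - 2·x^3/3 - 4·x + O(x^7).
The coefficient of x^6 is 0.

Final answer: 0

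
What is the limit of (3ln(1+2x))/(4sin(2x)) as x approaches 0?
Both numerator and denominator → 0 as x → 0; this is a 0/0 indeterminate form.
Expand each to leading order near x = 0: numerator ~ 6·x, denominator ~ 8·x.
The limit of the ratio is 3/4.

Final answer: 3/4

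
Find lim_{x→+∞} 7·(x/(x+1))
Evaluate the dominant behaviour as x → +∞; each term tends to a finite value or vanishes.
Limit = 7.

Final answer: 7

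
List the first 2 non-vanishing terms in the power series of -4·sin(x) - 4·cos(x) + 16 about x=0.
12 - 4·x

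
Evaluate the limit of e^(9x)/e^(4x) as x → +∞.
This is an ∞/∞ indeterminate form as x → +∞.
Rewrite e^(9x)/e^(4x) = e^((9−4)x) = e^(5x); the exponent coefficient is 5 > 0 so e^(5x) → ∞.
Limit = ∞.

Final answer: ∞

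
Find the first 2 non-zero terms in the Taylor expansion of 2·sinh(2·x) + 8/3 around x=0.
4·x + 8/3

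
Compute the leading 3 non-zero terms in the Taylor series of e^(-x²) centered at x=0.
x^4/2 - x^2 + 1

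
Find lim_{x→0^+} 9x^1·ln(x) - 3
The product is a 0·∞ indeterminate form at x → 0⁺.
Rewrite the product as 9·ln(x) / x^(-1) and apply L'Hôpital, or use the standard hierarchy x^(-1) ≫ |ln x| as x → 0⁺.
The indeterminate product → 0, so the limit = -3.

Final answer: -3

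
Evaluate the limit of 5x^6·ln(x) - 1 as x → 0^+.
The product is a 0·∞ indeterminate form at x → 0⁺.
Rewrite the product as 5·ln(x) / x^(-6) and apply L'Hôpital, or use the standard hierarchy x^(-6) ≫ |ln x| as x → 0⁺.
The indeterminate product → 0, so the limit = -1.

Final answer: -1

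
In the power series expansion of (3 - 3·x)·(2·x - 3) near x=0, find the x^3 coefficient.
Expand to order 3: (3 - 3·x)·(2·x - 3) = -6·x^2 + 15·x - 9 + O(x^4).
The coefficient of x^3 is 0.

Final answer: 0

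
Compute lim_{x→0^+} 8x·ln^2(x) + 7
The product is a 0·∞ indeterminate form at x → 0⁺.
Rewrite the product as 8·ln^2(x) / x^(-1) and apply L'Hôpital, or use the standard hierarchy x^(-1) ≫ |ln x|^2 as x → 0⁺.
The indeterminate product → 0, so the limit = 7.

Final answer: 7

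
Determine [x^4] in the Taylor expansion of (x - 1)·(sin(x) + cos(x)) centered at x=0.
Expand to order 4: (x - 1)·(sin(x) + cos(x)) = -5·x^4/24 - x^3/3 + 3·x^2/2 - 1 + O(x^5).
The coefficient of x^4 is -5/24.

Final answer: -5/24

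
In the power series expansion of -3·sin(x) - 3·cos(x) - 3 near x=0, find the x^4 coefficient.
Expand to order 4: -3·sin(x) - 3·cos(x) - 3 = -x^4/8 + x^3/2 + 3·x^2/2 - 3·x - 6 + O(x^5).
The coefficient of x^4 is -1/8.

Final answer: -1/8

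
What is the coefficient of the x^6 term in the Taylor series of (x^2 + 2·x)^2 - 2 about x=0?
Expand to order 6: (x^2 + 2·x)^2 - 2 = x^4 + 4·x^3 + 4·x^2 - 2 + O(x^7).
The coefficient of x^6 is 0.

Final answer: 0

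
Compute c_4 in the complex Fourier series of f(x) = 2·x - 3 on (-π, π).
Compute the real Fourier coefficients first: a_4 = 0, b_4 = -1.
Then c_4 = (a_4 − i·b_4)/2 = i/2.

Final answer: i/2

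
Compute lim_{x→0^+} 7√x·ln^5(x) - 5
The product is a 0·∞ indeterminate form at x → 0⁺.
Rewrite the product as 7·ln^5(x) / x^(-1/2) and apply L'Hôpital, or use the standard hierarchy x^(-1/2) ≫ |ln x|^5 as x → 0⁺.
The indeterminate product → 0, so the limit = -5.

Final answer: -5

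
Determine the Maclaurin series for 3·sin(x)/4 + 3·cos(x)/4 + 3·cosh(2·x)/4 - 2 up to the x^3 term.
-x^3/8 + 9·x^2/8 + 3·x/4 - 1/2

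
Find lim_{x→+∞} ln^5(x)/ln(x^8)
This is an ∞/∞ indeterminate form as x → +∞.
Write ln(x^8) = 8·ln(x), reducing the quotient to ln^4(x)/8 → ∞.
Limit = ∞.

Final answer: ∞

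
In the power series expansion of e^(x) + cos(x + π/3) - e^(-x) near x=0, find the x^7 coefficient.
Expand to order 7: e^(x) + cos(x + π/3) - e^(-x) = x^7·(√(3)/10080 + 1/2520) - x^6/1440 + x^5·(1/60 - √(3)/240) + x^4/48 + x^3·(√(3)/12 + 1/3) - x^2/4 + x·(2 - √(3)/2) + 1/2 + O(x^8).
The coefficient of x^7 is √(3)/10080 + 1/2520.

Final answer: √(3)/10080 + 1/2520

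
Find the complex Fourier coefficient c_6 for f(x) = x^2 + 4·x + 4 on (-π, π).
Compute the real Fourier coefficients first: a_6 = 1/9, b_6 = -4/3.
Then c_6 = (a_6 − i·b_6)/2 = 1/18 + 2·i/3.

Final answer: 1/18 + 2·i/3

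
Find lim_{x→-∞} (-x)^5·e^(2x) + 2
The product is a 0·∞ indeterminate form at x → -∞.
Rewrite the product as (-x)^5 / e^(-2x) (an ∞/∞ form) and apply L'Hôpital, or use the standard hierarchy e^(2|x|) ≫ |(-x)^5| as x → -∞.
The indeterminate product → 0, so the limit = 2.

Final answer: 2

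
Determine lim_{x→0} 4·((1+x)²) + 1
Direct substitution at x = 0 gives 5.

Final answer: 5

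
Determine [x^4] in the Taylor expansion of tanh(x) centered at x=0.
Expand to order 4: tanh(x) = -x^3/3 + x + O(x^5).
The coefficient of x^4 is 0.

Final answer: 0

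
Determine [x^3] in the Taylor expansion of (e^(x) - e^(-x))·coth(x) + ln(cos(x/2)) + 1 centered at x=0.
0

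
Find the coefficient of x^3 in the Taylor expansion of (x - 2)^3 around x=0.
Expand to order 3: (x - 2)^3 = x^3 - 6·x^2 + 12·x - 8 + O(x^4).
The coefficient of x^3 is 1.

Final answer: 1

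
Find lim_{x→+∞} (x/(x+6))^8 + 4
As x → +∞: x/(x+6) = 1/(1 + 6/x) → 1, and the 8th power of a limit-1 base also → 1; with the additive constant, 1 + 4 = 5.
Limit = 5.

Final answer: 5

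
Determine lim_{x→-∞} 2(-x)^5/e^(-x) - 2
The quotient is an ∞/∞ indeterminate form as x → -∞.
Compare growth rates of the dominant terms (exponentials ≫ polynomials ≫ logarithms), or apply L'Hôpital's rule; the quotient → 0.
Adding the constant: 0 - 2 = -2. Limit = -2.

Final answer: -2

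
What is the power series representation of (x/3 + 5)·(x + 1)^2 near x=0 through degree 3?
x^3/3 + 17·x^2/3 + 31·x/3 + 5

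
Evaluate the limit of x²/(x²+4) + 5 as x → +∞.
Evaluate the dominant behaviour as x → +∞; each term tends to a finite value or vanishes.
Limit = 6.

Final answer: 6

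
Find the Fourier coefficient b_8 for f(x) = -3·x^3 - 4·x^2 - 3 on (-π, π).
b_8 = (1/π) ∫_{-π}^{π} f(x)·sin(8x) dx.
Evaluate the integral (use parity and integration by parts as needed): b_8 = -9/128 + 3·π^2/4.

Final answer: -9/128 + 3·π^2/4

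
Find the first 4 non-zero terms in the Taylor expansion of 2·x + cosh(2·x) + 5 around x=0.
2·x^4/3 + 2·x^2 + 2·x + 6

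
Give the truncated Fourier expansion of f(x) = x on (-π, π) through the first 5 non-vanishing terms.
2·sin(x) - sin(2·x) + 2·sin(3·x)/3 - sin(4·x)/2 + 2·sin(5·x)/5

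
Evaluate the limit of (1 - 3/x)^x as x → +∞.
As x → +∞: this is the defining limit (1 - 3/x)^x → e^(-3).
Limit = e^(-3).

Final answer: e^(-3)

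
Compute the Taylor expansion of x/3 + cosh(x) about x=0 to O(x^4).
x^2/2 + x/3 + 1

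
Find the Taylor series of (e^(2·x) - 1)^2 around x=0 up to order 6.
248·x^6/45 + 8·x^5 + 28·x^4/3 + 8·x^3 + 4·x^2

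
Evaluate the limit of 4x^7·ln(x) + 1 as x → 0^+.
The product is a 0·∞ indeterminate form at x → 0⁺.
Rewrite the product as 4·ln(x) / x^(-7) and apply L'Hôpital, or use the standard hierarchy x^(-7) ≫ |ln x| as x → 0⁺.
The indeterminate product → 0, so the limit = 1.

Final answer: 1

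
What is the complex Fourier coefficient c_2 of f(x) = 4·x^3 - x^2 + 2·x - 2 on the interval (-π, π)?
Compute the real Fourier coefficients first: a_2 = -1, b_2 = 4 - 4·π^2.
Then c_2 = (a_2 − i·b_2)/2 = -1/2 - 2·i + 2·i·π^2.

Final answer: -1/2 - 2·i + 2·i·π^2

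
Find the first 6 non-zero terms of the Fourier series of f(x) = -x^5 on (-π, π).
(-240 - 2·π^4 + 40·π^2)·sin(x) + (-5·π^2 + 15/2 + π^4)·sin(2·x) + (-2·π^4/3 - 80/81 + 40·π^2/27)·sin(3·x) + (-5·π^2/8 + 15/64 + π^4/2)·sin(4·x) + (-2·π^4/5 - 48/625 + 8·π^2/25)·sin(5·x) + (-5·π^2/27 + 5/162 + π^4/3)·sin(6·x)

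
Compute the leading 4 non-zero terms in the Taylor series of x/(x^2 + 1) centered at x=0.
-x^7 + x^5 - x^3 + x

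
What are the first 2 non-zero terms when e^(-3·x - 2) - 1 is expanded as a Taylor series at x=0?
-3·x·e^(-2) - 1 + e^(-2)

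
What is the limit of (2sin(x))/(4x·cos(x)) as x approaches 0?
Both numerator and denominator → 0 as x → 0; this is a 0/0 indeterminate form.
Expand each to leading order near x = 0: numerator ~ 2·x, denominator ~ 4·x.
The limit of the ratio is 1/2.

Final answer: 1/2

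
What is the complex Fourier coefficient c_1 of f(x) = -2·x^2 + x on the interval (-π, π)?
Compute the real Fourier coefficients first: a_1 = 8, b_1 = 2.
Then c_1 = (a_1 − i·b_1)/2 = 4 - i.

Final answer: 4 - i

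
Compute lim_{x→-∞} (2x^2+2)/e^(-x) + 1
The quotient is an ∞/∞ indeterminate form as x → -∞.
Compare growth rates of the dominant terms (exponentials ≫ polynomials ≫ logarithms), or apply L'Hôpital's rule; the quotient → 0.
Adding the constant: 0 + 1 = 1. Limit = 1.

Final answer: 1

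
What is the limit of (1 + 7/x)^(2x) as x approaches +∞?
As x → +∞: write (1 + 7/x)^(2x) = ((1 + 7/x)^x)^2 → (e^7)^2 = e^14.
Limit = e^(14).

Final answer: e^(14)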